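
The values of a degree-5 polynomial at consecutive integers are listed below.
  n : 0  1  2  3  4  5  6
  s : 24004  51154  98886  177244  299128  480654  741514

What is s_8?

1600044

Δ: 27150  47732  78358  121884  181526  260860
Δ²: 20582  30626  43526  59642  79334
Δ³: 10044  12900  16116  19692
Δ⁴: 2856  3216  3576
Δ⁵: 360  360
Constant fifth difference = 360, so extend:
3576 + 360 = 3936;  19692 + 3936 = 23628;  79334 + 23628 = 102962;  260860 + 102962 = 363822;  741514 + 363822 = 1105336
3936 + 360 = 4296;  23628 + 4296 = 27924;  102962 + 27924 = 130886;  363822 + 130886 = 494708;  1105336 + 494708 = 1600044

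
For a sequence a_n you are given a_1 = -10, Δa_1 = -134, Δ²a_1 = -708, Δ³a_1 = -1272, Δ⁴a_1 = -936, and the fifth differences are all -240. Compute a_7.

-52354

Build the table forward from the leading diagonal:
Δ⁵: -240, -240, -240, -240, -240, -240, -240
Δ⁴: -936, -1176, -1416, -1656, -1896, -2136, -2376
Δ³: -1272, -2208, -3384, -4800, -6456, -8352, -10488
Δ²: -708, -1980, -4188, -7572, -12372, -18828, -27180
Δ: -134, -842, -2822, -7010, -14582, -26954, -45782
a: -10, -144, -986, -3808, -10818, -25400, -52354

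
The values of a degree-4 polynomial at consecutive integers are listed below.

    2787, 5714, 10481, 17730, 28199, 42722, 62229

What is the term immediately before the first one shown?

1154

First differences: 2927  4767  7249  10469  14523  19507
Second differences: 1840  2482  3220  4054  4984
Third differences: 642  738  834  930
Fourth differences: 96  96  96
The fourth differences are constant at 96.
Work back: 642 − 96 = 546;  1840 − 546 = 1294;  2927 − 1294 = 1633;  2787 − 1633 = 1154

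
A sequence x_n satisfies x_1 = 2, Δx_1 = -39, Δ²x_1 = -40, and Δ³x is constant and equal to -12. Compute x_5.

Build the table forward from the leading diagonal:
Δ³: -12  -12  -12  -12  -12
Δ²: -40  -52  -64  -76  -88
Δ: -39  -79  -131  -195  -271
x: 2  -37  -116  -247  -442

-442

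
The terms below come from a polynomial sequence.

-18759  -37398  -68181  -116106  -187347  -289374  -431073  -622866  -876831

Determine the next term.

-1206822

First differences: -18639, -30783, -47925, -71241, -102027, -141699, -191793, -253965
Second differences: -12144, -17142, -23316, -30786, -39672, -50094, -62172
Third differences: -4998, -6174, -7470, -8886, -10422, -12078
Fourth differences: -1176, -1296, -1416, -1536, -1656
Fifth differences: -120, -120, -120, -120
Fifth differences constant at -120.
-1656 − 120 = -1776;  -12078 − 1776 = -13854;  -62172 − 13854 = -76026;  -253965 − 76026 = -329991;  -876831 − 329991 = -1206822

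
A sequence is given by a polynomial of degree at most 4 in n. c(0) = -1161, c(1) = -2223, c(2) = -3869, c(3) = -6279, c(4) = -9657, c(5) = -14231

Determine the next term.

-20253

Δ: -1062, -1646, -2410, -3378, -4574
Δ²: -584, -764, -968, -1196
Δ³: -180, -204, -228
Δ⁴: -24, -24
Fourth differences constant at -24.
-228 − 24 = -252;  -1196 − 252 = -1448;  -4574 − 1448 = -6022;  -14231 − 6022 = -20253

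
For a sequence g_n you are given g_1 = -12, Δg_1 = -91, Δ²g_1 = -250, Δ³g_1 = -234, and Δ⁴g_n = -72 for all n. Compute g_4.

-1269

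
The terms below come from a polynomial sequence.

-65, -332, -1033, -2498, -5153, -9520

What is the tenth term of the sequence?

-57908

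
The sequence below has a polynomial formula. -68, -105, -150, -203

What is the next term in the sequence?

-264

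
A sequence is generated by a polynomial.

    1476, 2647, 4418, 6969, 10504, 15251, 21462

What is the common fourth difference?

First differences: 1171, 1771, 2551, 3535, 4747, 6211
Second differences: 600, 780, 984, 1212, 1464
Third differences: 180, 204, 228, 252
Fourth differences: 24, 24, 24

24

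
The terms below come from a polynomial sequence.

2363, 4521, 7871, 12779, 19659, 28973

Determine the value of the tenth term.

101489

2158  3350  4908  6880  9314
1192  1558  1972  2434
366  414  462
48  48
Fourth differences constant at 48.
462 + 48 = 510;  2434 + 510 = 2944;  9314 + 2944 = 12258;  28973 + 12258 = 41231
510 + 48 = 558;  2944 + 558 = 3502;  12258 + 3502 = 15760;  41231 + 15760 = 56991
558 + 48 = 606;  3502 + 606 = 4108;  15760 + 4108 = 19868;  56991 + 19868 = 76859
606 + 48 = 654;  4108 + 654 = 4762;  19868 + 4762 = 24630;  76859 + 24630 = 101489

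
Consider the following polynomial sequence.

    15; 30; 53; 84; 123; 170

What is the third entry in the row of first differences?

31

Δ: 15, 23, 31, 39, 47
Δ²: 8, 8, 8, 8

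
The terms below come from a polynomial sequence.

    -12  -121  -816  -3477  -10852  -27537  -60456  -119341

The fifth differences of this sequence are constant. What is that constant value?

-480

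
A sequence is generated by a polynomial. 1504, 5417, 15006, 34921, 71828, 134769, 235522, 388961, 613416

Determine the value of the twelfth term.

1955577

3913, 9589, 19915, 36907, 62941, 100753, 153439, 224455
5676, 10326, 16992, 26034, 37812, 52686, 71016
4650, 6666, 9042, 11778, 14874, 18330
2016, 2376, 2736, 3096, 3456
360, 360, 360, 360
Fifth differences constant at 360.
3456 + 360 = 3816;  18330 + 3816 = 22146;  71016 + 22146 = 93162;  224455 + 93162 = 317617;  613416 + 317617 = 931033
3816 + 360 = 4176;  22146 + 4176 = 26322;  93162 + 26322 = 119484;  317617 + 119484 = 437101;  931033 + 437101 = 1368134
4176 + 360 = 4536;  26322 + 4536 = 30858;  119484 + 30858 = 150342;  437101 + 150342 = 587443;  1368134 + 587443 = 1955577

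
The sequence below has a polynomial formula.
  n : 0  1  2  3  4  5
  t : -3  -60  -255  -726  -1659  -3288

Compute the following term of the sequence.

D1: -57, -195, -471, -933, -1629
D2: -138, -276, -462, -696
D3: -138, -186, -234
D4: -48, -48
Constant fourth difference = -48, so extend:
-234 − 48 = -282;  -696 − 282 = -978;  -1629 − 978 = -2607;  -3288 − 2607 = -5895

-5895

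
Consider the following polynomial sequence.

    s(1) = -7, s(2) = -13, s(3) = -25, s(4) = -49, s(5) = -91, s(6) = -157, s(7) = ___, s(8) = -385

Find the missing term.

Using the first 6 terms:
Δ: -6  -12  -24  -42  -66
Δ²: -6  -12  -18  -24
Δ³: -6  -6  -6
Constant third difference = -6.
Extend forward: -24 − 6 = -30;  -66 − 30 = -96;  -157 − 96 = -253

-253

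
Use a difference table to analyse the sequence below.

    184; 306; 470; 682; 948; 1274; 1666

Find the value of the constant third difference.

D1: 122, 164, 212, 266, 326, 392
D2: 42, 48, 54, 60, 66
D3: 6, 6, 6, 6

6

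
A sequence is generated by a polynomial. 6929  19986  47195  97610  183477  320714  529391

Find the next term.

D1: 13057 , 27209 , 50415 , 85867 , 137237 , 208677
D2: 14152 , 23206 , 35452 , 51370 , 71440
D3: 9054 , 12246 , 15918 , 20070
D4: 3192 , 3672 , 4152
D5: 480 , 480
Fifth differences constant at 480.
4152 + 480 = 4632;  20070 + 4632 = 24702;  71440 + 24702 = 96142;  208677 + 96142 = 304819;  529391 + 304819 = 834210

834210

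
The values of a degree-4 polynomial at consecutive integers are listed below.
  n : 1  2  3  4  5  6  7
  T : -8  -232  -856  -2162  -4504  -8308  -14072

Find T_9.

-33832

-224  -624  -1306  -2342  -3804  -5764
-400  -682  -1036  -1462  -1960
-282  -354  -426  -498
-72  -72  -72
The fourth differences are constant (-72).
-498 − 72 = -570;  -1960 − 570 = -2530;  -5764 − 2530 = -8294;  -14072 − 8294 = -22366
-570 − 72 = -642;  -2530 − 642 = -3172;  -8294 − 3172 = -11466;  -22366 − 11466 = -33832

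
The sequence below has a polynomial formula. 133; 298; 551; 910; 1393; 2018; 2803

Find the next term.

3766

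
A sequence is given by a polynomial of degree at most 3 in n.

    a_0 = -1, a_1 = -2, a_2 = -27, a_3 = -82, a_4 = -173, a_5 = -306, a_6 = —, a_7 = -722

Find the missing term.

-487

Using the first 6 terms:
D1: -1, -25, -55, -91, -133
D2: -24, -30, -36, -42
D3: -6, -6, -6
Constant third difference = -6.
Extend forward: -42 − 6 = -48;  -133 − 48 = -181;  -306 − 181 = -487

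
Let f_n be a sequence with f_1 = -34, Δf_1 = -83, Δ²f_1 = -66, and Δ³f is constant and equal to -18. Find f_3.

Build the table forward from the leading diagonal:
Third differences: -18  -18  -18
Second differences: -66  -84  -102
First differences: -83  -149  -233
f: -34  -117  -266

-266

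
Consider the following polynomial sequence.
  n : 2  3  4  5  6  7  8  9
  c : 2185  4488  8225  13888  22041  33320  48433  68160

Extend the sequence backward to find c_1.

896

Δ: 2303  3737  5663  8153  11279  15113  19727
Δ²: 1434  1926  2490  3126  3834  4614
Δ³: 492  564  636  708  780
Δ⁴: 72  72  72  72
The fourth differences are constant at 72.
Work back: 492 − 72 = 420;  1434 − 420 = 1014;  2303 − 1014 = 1289;  2185 − 1289 = 896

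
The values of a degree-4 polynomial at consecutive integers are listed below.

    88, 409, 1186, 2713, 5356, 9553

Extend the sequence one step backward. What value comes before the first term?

1

First differences: 321  777  1527  2643  4197
Second differences: 456  750  1116  1554
Third differences: 294  366  438
Fourth differences: 72  72
The fourth differences are constant at 72.
Work back: 294 − 72 = 222;  456 − 222 = 234;  321 − 234 = 87;  88 − 87 = 1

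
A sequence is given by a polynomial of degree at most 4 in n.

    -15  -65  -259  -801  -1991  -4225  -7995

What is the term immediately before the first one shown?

-1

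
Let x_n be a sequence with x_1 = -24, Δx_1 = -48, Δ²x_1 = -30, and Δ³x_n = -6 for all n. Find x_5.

-420

Build the table forward from the leading diagonal:
Δ³: -6  -6  -6  -6  -6
Δ²: -30  -36  -42  -48  -54
Δ: -48  -78  -114  -156  -204
x: -24  -72  -150  -264  -420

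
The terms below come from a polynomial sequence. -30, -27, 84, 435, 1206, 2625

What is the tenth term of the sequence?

21021

D1: 3, 111, 351, 771, 1419
D2: 108, 240, 420, 648
D3: 132, 180, 228
D4: 48, 48
Constant fourth difference = 48, so extend:
228 + 48 = 276;  648 + 276 = 924;  1419 + 924 = 2343;  2625 + 2343 = 4968
276 + 48 = 324;  924 + 324 = 1248;  2343 + 1248 = 3591;  4968 + 3591 = 8559
324 + 48 = 372;  1248 + 372 = 1620;  3591 + 1620 = 5211;  8559 + 5211 = 13770
372 + 48 = 420;  1620 + 420 = 2040;  5211 + 2040 = 7251;  13770 + 7251 = 21021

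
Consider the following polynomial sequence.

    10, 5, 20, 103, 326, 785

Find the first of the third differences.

48

First differences: -5, 15, 83, 223, 459
Second differences: 20, 68, 140, 236
Third differences: 48, 72, 96
Fourth differences: 24, 24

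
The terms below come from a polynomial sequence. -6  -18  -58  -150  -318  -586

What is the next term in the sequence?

Δ: -12, -40, -92, -168, -268
Δ²: -28, -52, -76, -100
Δ³: -24, -24, -24
The third differences are constant (-24).
-100 − 24 = -124;  -268 − 124 = -392;  -586 − 392 = -978

-978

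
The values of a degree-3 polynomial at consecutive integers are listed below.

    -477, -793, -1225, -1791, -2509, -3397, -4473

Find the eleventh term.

-11017

First differences: -316 , -432 , -566 , -718 , -888 , -1076
Second differences: -116 , -134 , -152 , -170 , -188
Third differences: -18 , -18 , -18 , -18
The third differences are constant (-18).
-188 − 18 = -206;  -1076 − 206 = -1282;  -4473 − 1282 = -5755
-206 − 18 = -224;  -1282 − 224 = -1506;  -5755 − 1506 = -7261
-224 − 18 = -242;  -1506 − 242 = -1748;  -7261 − 1748 = -9009
-242 − 18 = -260;  -1748 − 260 = -2008;  -9009 − 2008 = -11017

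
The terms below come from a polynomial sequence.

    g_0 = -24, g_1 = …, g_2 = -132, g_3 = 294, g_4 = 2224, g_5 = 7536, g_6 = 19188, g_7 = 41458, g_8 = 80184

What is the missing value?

-92

Using the last 7 terms:
Δ: 426  1930  5312  11652  22270  38726
Δ²: 1504  3382  6340  10618  16456
Δ³: 1878  2958  4278  5838
Δ⁴: 1080  1320  1560
Δ⁵: 240  240
Constant fifth difference = 240.
Extend backward: 1080 − 240 = 840;  1878 − 840 = 1038;  1504 − 1038 = 466;  426 − 466 = -40;  -132 + 40 = -92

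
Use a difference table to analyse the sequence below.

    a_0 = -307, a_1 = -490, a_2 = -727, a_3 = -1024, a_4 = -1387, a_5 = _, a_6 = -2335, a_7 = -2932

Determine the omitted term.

-1822

Using the first 5 terms:
Δ: -183  -237  -297  -363
Δ²: -54  -60  -66
Δ³: -6  -6
Constant third difference = -6.
Extend forward: -66 − 6 = -72;  -363 − 72 = -435;  -1387 − 435 = -1822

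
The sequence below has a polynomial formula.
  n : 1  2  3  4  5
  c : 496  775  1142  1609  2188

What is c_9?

5864

Δ: 279, 367, 467, 579
Δ²: 88, 100, 112
Δ³: 12, 12
Third differences constant at 12.
112 + 12 = 124;  579 + 124 = 703;  2188 + 703 = 2891
124 + 12 = 136;  703 + 136 = 839;  2891 + 839 = 3730
136 + 12 = 148;  839 + 148 = 987;  3730 + 987 = 4717
148 + 12 = 160;  987 + 160 = 1147;  4717 + 1147 = 5864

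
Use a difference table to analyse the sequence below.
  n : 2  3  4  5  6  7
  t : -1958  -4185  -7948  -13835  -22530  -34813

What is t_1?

-2227, -3763, -5887, -8695, -12283
-1536, -2124, -2808, -3588
-588, -684, -780
-96, -96
The fourth differences are constant at -96.
Work back: -588 + 96 = -492;  -1536 + 492 = -1044;  -2227 + 1044 = -1183;  -1958 + 1183 = -775

-775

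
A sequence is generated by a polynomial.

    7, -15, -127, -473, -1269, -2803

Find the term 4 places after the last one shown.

Δ: -22  -112  -346  -796  -1534
Δ²: -90  -234  -450  -738
Δ³: -144  -216  -288
Δ⁴: -72  -72
Constant fourth difference = -72, so extend:
-288 − 72 = -360;  -738 − 360 = -1098;  -1534 − 1098 = -2632;  -2803 − 2632 = -5435
-360 − 72 = -432;  -1098 − 432 = -1530;  -2632 − 1530 = -4162;  -5435 − 4162 = -9597
-432 − 72 = -504;  -1530 − 504 = -2034;  -4162 − 2034 = -6196;  -9597 − 6196 = -15793
-504 − 72 = -576;  -2034 − 576 = -2610;  -6196 − 2610 = -8806;  -15793 − 8806 = -24599

-24599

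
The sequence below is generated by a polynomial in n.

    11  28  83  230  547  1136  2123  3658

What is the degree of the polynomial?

4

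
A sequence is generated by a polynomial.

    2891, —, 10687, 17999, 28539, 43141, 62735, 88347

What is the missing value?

Using the last 6 terms:
Δ: 7312, 10540, 14602, 19594, 25612
Δ²: 3228, 4062, 4992, 6018
Δ³: 834, 930, 1026
Δ⁴: 96, 96
Constant fourth difference = 96.
Extend backward: 834 − 96 = 738;  3228 − 738 = 2490;  7312 − 2490 = 4822;  10687 − 4822 = 5865

5865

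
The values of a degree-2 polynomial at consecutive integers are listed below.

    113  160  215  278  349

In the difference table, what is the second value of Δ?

55

First differences: 47, 55, 63, 71
Second differences: 8, 8, 8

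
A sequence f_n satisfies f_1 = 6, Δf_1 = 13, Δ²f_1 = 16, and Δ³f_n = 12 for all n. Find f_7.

564

Build the table forward from the leading diagonal:
D3: 12, 12, 12, 12, 12, 12, 12
D2: 16, 28, 40, 52, 64, 76, 88
D1: 13, 29, 57, 97, 149, 213, 289
f: 6, 19, 48, 105, 202, 351, 564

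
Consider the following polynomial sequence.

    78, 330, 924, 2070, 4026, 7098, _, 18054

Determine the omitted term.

Using the first 6 terms:
Δ: 252, 594, 1146, 1956, 3072
Δ²: 342, 552, 810, 1116
Δ³: 210, 258, 306
Δ⁴: 48, 48
Constant fourth difference = 48.
Extend forward: 306 + 48 = 354;  1116 + 354 = 1470;  3072 + 1470 = 4542;  7098 + 4542 = 11640

11640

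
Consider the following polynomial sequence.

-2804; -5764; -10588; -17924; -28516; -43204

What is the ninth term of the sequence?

-121684

Δ: -2960, -4824, -7336, -10592, -14688
Δ²: -1864, -2512, -3256, -4096
Δ³: -648, -744, -840
Δ⁴: -96, -96
Constant fourth difference = -96, so extend:
-840 − 96 = -936;  -4096 − 936 = -5032;  -14688 − 5032 = -19720;  -43204 − 19720 = -62924
-936 − 96 = -1032;  -5032 − 1032 = -6064;  -19720 − 6064 = -25784;  -62924 − 25784 = -88708
-1032 − 96 = -1128;  -6064 − 1128 = -7192;  -25784 − 7192 = -32976;  -88708 − 32976 = -121684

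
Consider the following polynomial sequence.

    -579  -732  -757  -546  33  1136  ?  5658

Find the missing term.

2943

Using the first 6 terms:
D1: -153  -25  211  579  1103
D2: 128  236  368  524
D3: 108  132  156
D4: 24  24
Constant fourth difference = 24.
Extend forward: 156 + 24 = 180;  524 + 180 = 704;  1103 + 704 = 1807;  1136 + 1807 = 2943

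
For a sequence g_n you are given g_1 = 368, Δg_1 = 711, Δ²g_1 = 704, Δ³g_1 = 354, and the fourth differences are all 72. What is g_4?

Build the table forward from the leading diagonal:
Δ⁴: 72, 72, 72, 72
Δ³: 354, 426, 498, 570
Δ²: 704, 1058, 1484, 1982
Δ: 711, 1415, 2473, 3957
g: 368, 1079, 2494, 4967

4967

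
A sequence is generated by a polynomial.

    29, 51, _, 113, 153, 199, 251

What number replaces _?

Using the last 4 terms:
40  46  52
6  6
Constant second difference = 6.
Extend backward: 40 − 6 = 34;  113 − 34 = 79

79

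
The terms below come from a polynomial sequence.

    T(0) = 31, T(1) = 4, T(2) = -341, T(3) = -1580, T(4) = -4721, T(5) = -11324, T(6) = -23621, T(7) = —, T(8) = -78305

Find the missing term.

-44636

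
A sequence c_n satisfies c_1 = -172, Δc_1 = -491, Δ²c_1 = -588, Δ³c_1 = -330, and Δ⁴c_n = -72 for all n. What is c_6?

Build the table forward from the leading diagonal:
D4: -72  -72  -72  -72  -72  -72
D3: -330  -402  -474  -546  -618  -690
D2: -588  -918  -1320  -1794  -2340  -2958
D1: -491  -1079  -1997  -3317  -5111  -7451
c: -172  -663  -1742  -3739  -7056  -12167

-12167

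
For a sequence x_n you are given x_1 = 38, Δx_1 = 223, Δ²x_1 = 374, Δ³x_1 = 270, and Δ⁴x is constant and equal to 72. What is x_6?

7953

Build the table forward from the leading diagonal:
Fourth differences: 72  72  72  72  72  72
Third differences: 270  342  414  486  558  630
Second differences: 374  644  986  1400  1886  2444
First differences: 223  597  1241  2227  3627  5513
x: 38  261  858  2099  4326  7953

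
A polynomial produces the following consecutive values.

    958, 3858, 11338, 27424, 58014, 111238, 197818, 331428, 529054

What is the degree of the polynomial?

D1: 2900, 7480, 16086, 30590, 53224, 86580, 133610, 197626
D2: 4580, 8606, 14504, 22634, 33356, 47030, 64016
D3: 4026, 5898, 8130, 10722, 13674, 16986
D4: 1872, 2232, 2592, 2952, 3312
D5: 360, 360, 360, 360
The fifth differences are constant, so the polynomial has degree 5.

5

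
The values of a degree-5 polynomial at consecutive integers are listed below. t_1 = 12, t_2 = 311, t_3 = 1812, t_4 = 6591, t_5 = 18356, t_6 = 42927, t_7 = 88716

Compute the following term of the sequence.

167207

First differences: 299 , 1501 , 4779 , 11765 , 24571 , 45789
Second differences: 1202 , 3278 , 6986 , 12806 , 21218
Third differences: 2076 , 3708 , 5820 , 8412
Fourth differences: 1632 , 2112 , 2592
Fifth differences: 480 , 480
Fifth differences constant at 480.
2592 + 480 = 3072;  8412 + 3072 = 11484;  21218 + 11484 = 32702;  45789 + 32702 = 78491;  88716 + 78491 = 167207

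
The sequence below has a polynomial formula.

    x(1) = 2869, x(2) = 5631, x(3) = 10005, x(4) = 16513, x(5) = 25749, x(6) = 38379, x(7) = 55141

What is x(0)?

1269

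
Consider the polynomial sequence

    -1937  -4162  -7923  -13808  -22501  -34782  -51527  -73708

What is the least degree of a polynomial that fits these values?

Δ: -2225, -3761, -5885, -8693, -12281, -16745, -22181
Δ²: -1536, -2124, -2808, -3588, -4464, -5436
Δ³: -588, -684, -780, -876, -972
Δ⁴: -96, -96, -96, -96
The fourth differences are constant, so the polynomial has degree 4.

4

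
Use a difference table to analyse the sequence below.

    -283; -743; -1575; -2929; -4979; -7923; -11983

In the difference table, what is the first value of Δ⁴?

D1: -460, -832, -1354, -2050, -2944, -4060
D2: -372, -522, -696, -894, -1116
D3: -150, -174, -198, -222
D4: -24, -24, -24

-24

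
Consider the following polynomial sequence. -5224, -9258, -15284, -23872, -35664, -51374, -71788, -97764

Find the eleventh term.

First differences: -4034, -6026, -8588, -11792, -15710, -20414, -25976
Second differences: -1992, -2562, -3204, -3918, -4704, -5562
Third differences: -570, -642, -714, -786, -858
Fourth differences: -72, -72, -72, -72
Constant fourth difference = -72, so extend:
-858 − 72 = -930;  -5562 − 930 = -6492;  -25976 − 6492 = -32468;  -97764 − 32468 = -130232
-930 − 72 = -1002;  -6492 − 1002 = -7494;  -32468 − 7494 = -39962;  -130232 − 39962 = -170194
-1002 − 72 = -1074;  -7494 − 1074 = -8568;  -39962 − 8568 = -48530;  -170194 − 48530 = -218724

-218724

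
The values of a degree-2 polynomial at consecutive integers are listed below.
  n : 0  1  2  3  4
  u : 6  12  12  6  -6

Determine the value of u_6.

-48

First differences: 6, 0, -6, -12
Second differences: -6, -6, -6
Second differences constant at -6.
-12 − 6 = -18;  -6 − 18 = -24
-18 − 6 = -24;  -24 − 24 = -48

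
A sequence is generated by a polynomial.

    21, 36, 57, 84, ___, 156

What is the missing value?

Using the first 4 terms:
15, 21, 27
6, 6
Constant second difference = 6.
Extend forward: 27 + 6 = 33;  84 + 33 = 117

117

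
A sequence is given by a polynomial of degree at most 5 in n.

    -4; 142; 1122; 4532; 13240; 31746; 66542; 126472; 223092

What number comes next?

371030

D1: 146, 980, 3410, 8708, 18506, 34796, 59930, 96620
D2: 834, 2430, 5298, 9798, 16290, 25134, 36690
D3: 1596, 2868, 4500, 6492, 8844, 11556
D4: 1272, 1632, 1992, 2352, 2712
D5: 360, 360, 360, 360
Constant fifth difference = 360, so extend:
2712 + 360 = 3072;  11556 + 3072 = 14628;  36690 + 14628 = 51318;  96620 + 51318 = 147938;  223092 + 147938 = 371030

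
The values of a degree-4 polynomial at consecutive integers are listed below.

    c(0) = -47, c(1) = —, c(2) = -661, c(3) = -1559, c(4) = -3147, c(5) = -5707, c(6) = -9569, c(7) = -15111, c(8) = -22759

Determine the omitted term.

-219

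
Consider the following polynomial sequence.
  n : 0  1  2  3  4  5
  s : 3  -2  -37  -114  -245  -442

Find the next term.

-717

D1: -5, -35, -77, -131, -197
D2: -30, -42, -54, -66
D3: -12, -12, -12
Third differences constant at -12.
-66 − 12 = -78;  -197 − 78 = -275;  -442 − 275 = -717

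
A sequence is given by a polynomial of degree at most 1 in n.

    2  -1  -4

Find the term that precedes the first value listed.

5

First differences: -3, -3
The first differences are constant at -3.
Work back: 2 + 3 = 5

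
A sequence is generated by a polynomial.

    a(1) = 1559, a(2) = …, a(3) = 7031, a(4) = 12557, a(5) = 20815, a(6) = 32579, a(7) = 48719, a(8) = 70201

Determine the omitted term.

3559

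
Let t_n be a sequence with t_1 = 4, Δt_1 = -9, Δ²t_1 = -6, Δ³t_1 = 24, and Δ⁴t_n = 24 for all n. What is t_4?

-17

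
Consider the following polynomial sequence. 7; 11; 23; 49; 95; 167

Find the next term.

First differences: 4 , 12 , 26 , 46 , 72
Second differences: 8 , 14 , 20 , 26
Third differences: 6 , 6 , 6
The third differences are constant (6).
26 + 6 = 32;  72 + 32 = 104;  167 + 104 = 271

271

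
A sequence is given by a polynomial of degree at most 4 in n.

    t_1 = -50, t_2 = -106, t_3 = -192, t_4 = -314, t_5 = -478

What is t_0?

D1: -56, -86, -122, -164
D2: -30, -36, -42
D3: -6, -6
The third differences are constant at -6.
Work back: -30 + 6 = -24;  -56 + 24 = -32;  -50 + 32 = -18

-18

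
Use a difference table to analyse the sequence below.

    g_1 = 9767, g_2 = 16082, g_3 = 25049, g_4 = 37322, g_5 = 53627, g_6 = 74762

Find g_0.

5522

6315, 8967, 12273, 16305, 21135
2652, 3306, 4032, 4830
654, 726, 798
72, 72
The fourth differences are constant at 72.
Work back: 654 − 72 = 582;  2652 − 582 = 2070;  6315 − 2070 = 4245;  9767 − 4245 = 5522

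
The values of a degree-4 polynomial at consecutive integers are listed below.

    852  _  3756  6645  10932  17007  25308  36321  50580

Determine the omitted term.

1923

Using the last 7 terms:
Δ: 2889  4287  6075  8301  11013  14259
Δ²: 1398  1788  2226  2712  3246
Δ³: 390  438  486  534
Δ⁴: 48  48  48
Constant fourth difference = 48.
Extend backward: 390 − 48 = 342;  1398 − 342 = 1056;  2889 − 1056 = 1833;  3756 − 1833 = 1923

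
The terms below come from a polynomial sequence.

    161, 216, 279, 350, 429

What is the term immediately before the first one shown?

First differences: 55  63  71  79
Second differences: 8  8  8
The second differences are constant at 8.
Work back: 55 − 8 = 47;  161 − 47 = 114

114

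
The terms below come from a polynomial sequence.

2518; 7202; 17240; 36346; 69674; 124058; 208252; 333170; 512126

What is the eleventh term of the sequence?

1098848

Δ: 4684, 10038, 19106, 33328, 54384, 84194, 124918, 178956
Δ²: 5354, 9068, 14222, 21056, 29810, 40724, 54038
Δ³: 3714, 5154, 6834, 8754, 10914, 13314
Δ⁴: 1440, 1680, 1920, 2160, 2400
Δ⁵: 240, 240, 240, 240
Constant fifth difference = 240, so extend:
2400 + 240 = 2640;  13314 + 2640 = 15954;  54038 + 15954 = 69992;  178956 + 69992 = 248948;  512126 + 248948 = 761074
2640 + 240 = 2880;  15954 + 2880 = 18834;  69992 + 18834 = 88826;  248948 + 88826 = 337774;  761074 + 337774 = 1098848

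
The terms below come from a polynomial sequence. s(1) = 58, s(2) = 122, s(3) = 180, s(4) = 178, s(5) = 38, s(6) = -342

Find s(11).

-11092

D1: 64, 58, -2, -140, -380
D2: -6, -60, -138, -240
D3: -54, -78, -102
D4: -24, -24
Fourth differences constant at -24.
-102 − 24 = -126;  -240 − 126 = -366;  -380 − 366 = -746;  -342 − 746 = -1088
-126 − 24 = -150;  -366 − 150 = -516;  -746 − 516 = -1262;  -1088 − 1262 = -2350
-150 − 24 = -174;  -516 − 174 = -690;  -1262 − 690 = -1952;  -2350 − 1952 = -4302
-174 − 24 = -198;  -690 − 198 = -888;  -1952 − 888 = -2840;  -4302 − 2840 = -7142
-198 − 24 = -222;  -888 − 222 = -1110;  -2840 − 1110 = -3950;  -7142 − 3950 = -11092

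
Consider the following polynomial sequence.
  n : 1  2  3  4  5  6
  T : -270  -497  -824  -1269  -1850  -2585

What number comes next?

-3492

-227  -327  -445  -581  -735
-100  -118  -136  -154
-18  -18  -18
Constant third difference = -18, so extend:
-154 − 18 = -172;  -735 − 172 = -907;  -2585 − 907 = -3492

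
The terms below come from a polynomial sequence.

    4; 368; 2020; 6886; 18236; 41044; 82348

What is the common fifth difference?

360

Δ: 364, 1652, 4866, 11350, 22808, 41304
Δ²: 1288, 3214, 6484, 11458, 18496
Δ³: 1926, 3270, 4974, 7038
Δ⁴: 1344, 1704, 2064
Δ⁵: 360, 360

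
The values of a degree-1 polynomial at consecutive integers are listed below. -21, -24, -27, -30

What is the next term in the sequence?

-3, -3, -3
First differences constant at -3.
-30 − 3 = -33

-33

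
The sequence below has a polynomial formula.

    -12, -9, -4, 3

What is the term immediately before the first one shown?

-13

First differences: 3, 5, 7
Second differences: 2, 2
The second differences are constant at 2.
Work back: 3 − 2 = 1;  -12 − 1 = -13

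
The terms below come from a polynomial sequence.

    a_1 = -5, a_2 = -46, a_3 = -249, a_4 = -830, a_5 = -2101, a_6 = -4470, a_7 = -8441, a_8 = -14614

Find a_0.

D1: -41, -203, -581, -1271, -2369, -3971, -6173
D2: -162, -378, -690, -1098, -1602, -2202
D3: -216, -312, -408, -504, -600
D4: -96, -96, -96, -96
The fourth differences are constant at -96.
Work back: -216 + 96 = -120;  -162 + 120 = -42;  -41 + 42 = 1;  -5 − 1 = -6

-6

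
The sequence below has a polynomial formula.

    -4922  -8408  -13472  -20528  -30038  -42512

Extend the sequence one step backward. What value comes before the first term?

-3486  -5064  -7056  -9510  -12474
-1578  -1992  -2454  -2964
-414  -462  -510
-48  -48
The fourth differences are constant at -48.
Work back: -414 + 48 = -366;  -1578 + 366 = -1212;  -3486 + 1212 = -2274;  -4922 + 2274 = -2648

-2648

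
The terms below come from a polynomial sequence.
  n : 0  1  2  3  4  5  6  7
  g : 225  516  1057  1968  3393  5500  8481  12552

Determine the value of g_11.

D1: 291  541  911  1425  2107  2981  4071
D2: 250  370  514  682  874  1090
D3: 120  144  168  192  216
D4: 24  24  24  24
Constant fourth difference = 24, so extend:
216 + 24 = 240;  1090 + 240 = 1330;  4071 + 1330 = 5401;  12552 + 5401 = 17953
240 + 24 = 264;  1330 + 264 = 1594;  5401 + 1594 = 6995;  17953 + 6995 = 24948
264 + 24 = 288;  1594 + 288 = 1882;  6995 + 1882 = 8877;  24948 + 8877 = 33825
288 + 24 = 312;  1882 + 312 = 2194;  8877 + 2194 = 11071;  33825 + 11071 = 44896

44896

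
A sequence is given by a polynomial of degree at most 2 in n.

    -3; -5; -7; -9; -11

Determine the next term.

Δ: -2, -2, -2, -2
Constant first difference = -2, so extend:
-11 − 2 = -13

-13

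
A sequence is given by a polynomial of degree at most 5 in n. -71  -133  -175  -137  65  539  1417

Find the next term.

D1: -62  -42  38  202  474  878
D2: 20  80  164  272  404
D3: 60  84  108  132
D4: 24  24  24
Constant fourth difference = 24, so extend:
132 + 24 = 156;  404 + 156 = 560;  878 + 560 = 1438;  1417 + 1438 = 2855

2855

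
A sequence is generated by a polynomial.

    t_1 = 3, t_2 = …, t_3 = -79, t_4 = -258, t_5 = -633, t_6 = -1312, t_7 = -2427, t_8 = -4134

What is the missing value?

-12

Using the last 6 terms:
Δ: -179, -375, -679, -1115, -1707
Δ²: -196, -304, -436, -592
Δ³: -108, -132, -156
Δ⁴: -24, -24
Constant fourth difference = -24.
Extend backward: -108 + 24 = -84;  -196 + 84 = -112;  -179 + 112 = -67;  -79 + 67 = -12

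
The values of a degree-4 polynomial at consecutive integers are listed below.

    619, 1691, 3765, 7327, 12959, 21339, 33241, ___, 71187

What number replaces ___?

Using the first 7 terms:
D1: 1072  2074  3562  5632  8380  11902
D2: 1002  1488  2070  2748  3522
D3: 486  582  678  774
D4: 96  96  96
Constant fourth difference = 96.
Extend forward: 774 + 96 = 870;  3522 + 870 = 4392;  11902 + 4392 = 16294;  33241 + 16294 = 49535

49535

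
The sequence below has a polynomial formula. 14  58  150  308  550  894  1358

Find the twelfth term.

First differences: 44, 92, 158, 242, 344, 464
Second differences: 48, 66, 84, 102, 120
Third differences: 18, 18, 18, 18
Third differences constant at 18.
120 + 18 = 138;  464 + 138 = 602;  1358 + 602 = 1960
138 + 18 = 156;  602 + 156 = 758;  1960 + 758 = 2718
156 + 18 = 174;  758 + 174 = 932;  2718 + 932 = 3650
174 + 18 = 192;  932 + 192 = 1124;  3650 + 1124 = 4774
192 + 18 = 210;  1124 + 210 = 1334;  4774 + 1334 = 6108

6108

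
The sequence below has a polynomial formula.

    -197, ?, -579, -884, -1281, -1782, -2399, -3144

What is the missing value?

-354

Using the last 6 terms:
First differences: -305  -397  -501  -617  -745
Second differences: -92  -104  -116  -128
Third differences: -12  -12  -12
Constant third difference = -12.
Extend backward: -92 + 12 = -80;  -305 + 80 = -225;  -579 + 225 = -354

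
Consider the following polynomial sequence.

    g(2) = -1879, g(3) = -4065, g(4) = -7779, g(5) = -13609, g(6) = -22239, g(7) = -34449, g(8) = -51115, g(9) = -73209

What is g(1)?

Δ: -2186, -3714, -5830, -8630, -12210, -16666, -22094
Δ²: -1528, -2116, -2800, -3580, -4456, -5428
Δ³: -588, -684, -780, -876, -972
Δ⁴: -96, -96, -96, -96
The fourth differences are constant at -96.
Work back: -588 + 96 = -492;  -1528 + 492 = -1036;  -2186 + 1036 = -1150;  -1879 + 1150 = -729

-729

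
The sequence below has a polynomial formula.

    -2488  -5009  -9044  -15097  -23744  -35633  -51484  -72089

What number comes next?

-98312

First differences: -2521 , -4035 , -6053 , -8647 , -11889 , -15851 , -20605
Second differences: -1514 , -2018 , -2594 , -3242 , -3962 , -4754
Third differences: -504 , -576 , -648 , -720 , -792
Fourth differences: -72 , -72 , -72 , -72
Constant fourth difference = -72, so extend:
-792 − 72 = -864;  -4754 − 864 = -5618;  -20605 − 5618 = -26223;  -72089 − 26223 = -98312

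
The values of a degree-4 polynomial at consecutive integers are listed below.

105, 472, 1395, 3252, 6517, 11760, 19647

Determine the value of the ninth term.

46497

D1: 367 , 923 , 1857 , 3265 , 5243 , 7887
D2: 556 , 934 , 1408 , 1978 , 2644
D3: 378 , 474 , 570 , 666
D4: 96 , 96 , 96
The fourth differences are constant (96).
666 + 96 = 762;  2644 + 762 = 3406;  7887 + 3406 = 11293;  19647 + 11293 = 30940
762 + 96 = 858;  3406 + 858 = 4264;  11293 + 4264 = 15557;  30940 + 15557 = 46497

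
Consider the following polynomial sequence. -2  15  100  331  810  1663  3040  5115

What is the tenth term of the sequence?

17, 85, 231, 479, 853, 1377, 2075
68, 146, 248, 374, 524, 698
78, 102, 126, 150, 174
24, 24, 24, 24
The fourth differences are constant (24).
174 + 24 = 198;  698 + 198 = 896;  2075 + 896 = 2971;  5115 + 2971 = 8086
198 + 24 = 222;  896 + 222 = 1118;  2971 + 1118 = 4089;  8086 + 4089 = 12175

12175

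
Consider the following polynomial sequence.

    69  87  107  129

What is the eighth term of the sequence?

237

Δ: 18 , 20 , 22
Δ²: 2 , 2
Constant second difference = 2, so extend:
22 + 2 = 24;  129 + 24 = 153
24 + 2 = 26;  153 + 26 = 179
26 + 2 = 28;  179 + 28 = 207
28 + 2 = 30;  207 + 30 = 237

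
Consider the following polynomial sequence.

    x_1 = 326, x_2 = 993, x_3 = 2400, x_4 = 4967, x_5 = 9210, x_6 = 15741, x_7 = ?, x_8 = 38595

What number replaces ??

25268

Using the first 6 terms:
D1: 667, 1407, 2567, 4243, 6531
D2: 740, 1160, 1676, 2288
D3: 420, 516, 612
D4: 96, 96
Constant fourth difference = 96.
Extend forward: 612 + 96 = 708;  2288 + 708 = 2996;  6531 + 2996 = 9527;  15741 + 9527 = 25268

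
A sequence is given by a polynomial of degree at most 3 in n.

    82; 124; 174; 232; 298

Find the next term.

42  50  58  66
8  8  8
The second differences are constant (8).
66 + 8 = 74;  298 + 74 = 372

372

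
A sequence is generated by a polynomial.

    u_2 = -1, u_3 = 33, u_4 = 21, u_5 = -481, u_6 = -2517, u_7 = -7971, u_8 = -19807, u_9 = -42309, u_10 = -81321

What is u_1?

3

Δ: 34  -12  -502  -2036  -5454  -11836  -22502  -39012
Δ²: -46  -490  -1534  -3418  -6382  -10666  -16510
Δ³: -444  -1044  -1884  -2964  -4284  -5844
Δ⁴: -600  -840  -1080  -1320  -1560
Δ⁵: -240  -240  -240  -240
The fifth differences are constant at -240.
Work back: -600 + 240 = -360;  -444 + 360 = -84;  -46 + 84 = 38;  34 − 38 = -4;  -1 + 4 = 3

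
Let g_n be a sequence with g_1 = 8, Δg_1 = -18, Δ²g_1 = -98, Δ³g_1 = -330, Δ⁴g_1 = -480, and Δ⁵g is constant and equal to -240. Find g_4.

-670

Build the table forward from the leading diagonal:
Fifth differences: -240, -240, -240, -240
Fourth differences: -480, -720, -960, -1200
Third differences: -330, -810, -1530, -2490
Second differences: -98, -428, -1238, -2768
First differences: -18, -116, -544, -1782
g: 8, -10, -126, -670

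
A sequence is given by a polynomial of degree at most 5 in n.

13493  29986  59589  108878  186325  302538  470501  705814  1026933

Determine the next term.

1455410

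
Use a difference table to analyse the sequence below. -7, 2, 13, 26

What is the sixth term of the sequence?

58

9, 11, 13
2, 2
Constant second difference = 2, so extend:
13 + 2 = 15;  26 + 15 = 41
15 + 2 = 17;  41 + 17 = 58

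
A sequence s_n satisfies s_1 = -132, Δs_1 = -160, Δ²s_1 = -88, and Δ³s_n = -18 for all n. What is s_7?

Build the table forward from the leading diagonal:
D3: -18, -18, -18, -18, -18, -18, -18
D2: -88, -106, -124, -142, -160, -178, -196
D1: -160, -248, -354, -478, -620, -780, -958
s: -132, -292, -540, -894, -1372, -1992, -2772

-2772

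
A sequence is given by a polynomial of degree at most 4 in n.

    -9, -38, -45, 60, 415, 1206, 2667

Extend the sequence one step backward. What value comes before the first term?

0

D1: -29, -7, 105, 355, 791, 1461
D2: 22, 112, 250, 436, 670
D3: 90, 138, 186, 234
D4: 48, 48, 48
The fourth differences are constant at 48.
Work back: 90 − 48 = 42;  22 − 42 = -20;  -29 + 20 = -9;  -9 + 9 = 0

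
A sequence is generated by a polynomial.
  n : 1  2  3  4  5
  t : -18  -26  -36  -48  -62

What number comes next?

-78

First differences: -8, -10, -12, -14
Second differences: -2, -2, -2
The second differences are constant (-2).
-14 − 2 = -16;  -62 − 16 = -78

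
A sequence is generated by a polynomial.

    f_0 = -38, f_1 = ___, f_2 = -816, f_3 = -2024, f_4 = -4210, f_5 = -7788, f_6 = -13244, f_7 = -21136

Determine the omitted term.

-244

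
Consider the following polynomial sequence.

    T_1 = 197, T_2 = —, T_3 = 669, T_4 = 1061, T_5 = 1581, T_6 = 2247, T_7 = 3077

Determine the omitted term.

387

Using the last 5 terms:
D1: 392  520  666  830
D2: 128  146  164
D3: 18  18
Constant third difference = 18.
Extend backward: 128 − 18 = 110;  392 − 110 = 282;  669 − 282 = 387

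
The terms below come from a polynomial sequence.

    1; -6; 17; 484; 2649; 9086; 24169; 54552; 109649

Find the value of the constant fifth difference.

First differences: -7, 23, 467, 2165, 6437, 15083, 30383, 55097
Second differences: 30, 444, 1698, 4272, 8646, 15300, 24714
Third differences: 414, 1254, 2574, 4374, 6654, 9414
Fourth differences: 840, 1320, 1800, 2280, 2760
Fifth differences: 480, 480, 480, 480

480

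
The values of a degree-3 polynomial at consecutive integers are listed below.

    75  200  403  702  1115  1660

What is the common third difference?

Δ: 125, 203, 299, 413, 545
Δ²: 78, 96, 114, 132
Δ³: 18, 18, 18

18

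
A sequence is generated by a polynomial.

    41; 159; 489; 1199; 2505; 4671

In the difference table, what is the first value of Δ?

First differences: 118, 330, 710, 1306, 2166
Second differences: 212, 380, 596, 860
Third differences: 168, 216, 264
Fourth differences: 48, 48

118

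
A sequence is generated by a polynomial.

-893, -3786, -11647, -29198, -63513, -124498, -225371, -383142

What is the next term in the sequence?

-619093

-2893 , -7861 , -17551 , -34315 , -60985 , -100873 , -157771
-4968 , -9690 , -16764 , -26670 , -39888 , -56898
-4722 , -7074 , -9906 , -13218 , -17010
-2352 , -2832 , -3312 , -3792
-480 , -480 , -480
Fifth differences constant at -480.
-3792 − 480 = -4272;  -17010 − 4272 = -21282;  -56898 − 21282 = -78180;  -157771 − 78180 = -235951;  -383142 − 235951 = -619093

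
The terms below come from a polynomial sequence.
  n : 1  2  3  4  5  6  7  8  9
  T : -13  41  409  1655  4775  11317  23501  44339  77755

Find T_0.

-5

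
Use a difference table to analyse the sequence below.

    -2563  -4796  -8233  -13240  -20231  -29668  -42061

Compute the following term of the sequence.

-2233, -3437, -5007, -6991, -9437, -12393
-1204, -1570, -1984, -2446, -2956
-366, -414, -462, -510
-48, -48, -48
The fourth differences are constant (-48).
-510 − 48 = -558;  -2956 − 558 = -3514;  -12393 − 3514 = -15907;  -42061 − 15907 = -57968

-57968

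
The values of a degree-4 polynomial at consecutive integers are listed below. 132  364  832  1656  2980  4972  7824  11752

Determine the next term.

16996

D1: 232, 468, 824, 1324, 1992, 2852, 3928
D2: 236, 356, 500, 668, 860, 1076
D3: 120, 144, 168, 192, 216
D4: 24, 24, 24, 24
Fourth differences constant at 24.
216 + 24 = 240;  1076 + 240 = 1316;  3928 + 1316 = 5244;  11752 + 5244 = 16996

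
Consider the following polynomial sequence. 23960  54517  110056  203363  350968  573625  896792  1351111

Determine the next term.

First differences: 30557  55539  93307  147605  222657  323167  454319
Second differences: 24982  37768  54298  75052  100510  131152
Third differences: 12786  16530  20754  25458  30642
Fourth differences: 3744  4224  4704  5184
Fifth differences: 480  480  480
The fifth differences are constant (480).
5184 + 480 = 5664;  30642 + 5664 = 36306;  131152 + 36306 = 167458;  454319 + 167458 = 621777;  1351111 + 621777 = 1972888

1972888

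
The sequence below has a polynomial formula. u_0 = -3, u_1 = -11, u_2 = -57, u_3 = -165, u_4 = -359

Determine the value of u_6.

-1101

First differences: -8 , -46 , -108 , -194
Second differences: -38 , -62 , -86
Third differences: -24 , -24
Constant third difference = -24, so extend:
-86 − 24 = -110;  -194 − 110 = -304;  -359 − 304 = -663
-110 − 24 = -134;  -304 − 134 = -438;  -663 − 438 = -1101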